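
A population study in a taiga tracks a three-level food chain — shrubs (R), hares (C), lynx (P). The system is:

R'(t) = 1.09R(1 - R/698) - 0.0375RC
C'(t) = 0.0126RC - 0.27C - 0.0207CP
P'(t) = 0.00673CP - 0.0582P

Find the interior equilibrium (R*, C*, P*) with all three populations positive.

From dP/dt = 0: 0.00673C* = 0.0582, so C* = 8.65.
From dR/dt = 0: 1.09(1 - R*/698) = 0.0375·8.65, giving R* = 698·(1 - 0.298) = 490.
From dC/dt = 0: 0.0126·490 - 0.27 = 0.0207P*, so P* = 5.91/0.0207 = 285.

R* ≈ 490, C* ≈ 8.65, P* ≈ 285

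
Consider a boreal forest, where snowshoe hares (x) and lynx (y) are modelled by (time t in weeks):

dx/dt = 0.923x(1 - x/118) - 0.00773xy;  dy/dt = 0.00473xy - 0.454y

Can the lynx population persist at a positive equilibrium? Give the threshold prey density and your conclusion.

Threshold x = 96; K > 96, so yes, the predator persists.

The predator equation gives dy/dt > 0 only when x > 0.454/0.00473 = 96.
Without the predator, x → K = 118. Since 118 > 96, the predator can invade and persist.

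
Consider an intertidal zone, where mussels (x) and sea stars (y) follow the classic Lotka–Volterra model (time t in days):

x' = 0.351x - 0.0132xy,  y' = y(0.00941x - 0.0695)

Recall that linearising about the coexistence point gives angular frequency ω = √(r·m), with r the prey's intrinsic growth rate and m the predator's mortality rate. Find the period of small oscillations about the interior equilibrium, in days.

T ≈ 40.2 days

Here r = 0.351 and m = 0.0695, so r·m = 0.0244.
ω = √0.0244 = 0.156 per day, hence T = 2π/ω ≈ 40.2 days.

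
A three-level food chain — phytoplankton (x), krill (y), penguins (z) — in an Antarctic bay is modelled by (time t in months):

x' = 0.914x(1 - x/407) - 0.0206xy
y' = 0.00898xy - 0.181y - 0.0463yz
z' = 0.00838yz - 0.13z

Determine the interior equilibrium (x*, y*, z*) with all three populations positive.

x* ≈ 265, y* ≈ 15.5, z* ≈ 47.4

From dz/dt = 0: 0.00838y* = 0.13, so y* = 15.5.
From dx/dt = 0: 0.914(1 - x*/407) = 0.0206·15.5, giving x* = 407·(1 - 0.35) = 265.
From dy/dt = 0: 0.00898·265 - 0.181 = 0.0463z*, so z* = 2.2/0.0463 = 47.4.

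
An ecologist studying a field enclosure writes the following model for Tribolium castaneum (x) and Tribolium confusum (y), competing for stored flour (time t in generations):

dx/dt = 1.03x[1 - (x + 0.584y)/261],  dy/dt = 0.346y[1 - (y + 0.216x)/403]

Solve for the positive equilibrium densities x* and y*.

Setting both brackets to zero gives the nullclines x + 0.584y = 261 and 0.216x + y = 403.
Substituting y = 403 - 0.216x into the first: x(1 - 0.584·0.216) = 261 - 0.584·403.
So x* = 25.6/0.874 = 29.4, and then y* = 403 - 0.216·29.4 = 397.

x* ≈ 29.4, y* ≈ 397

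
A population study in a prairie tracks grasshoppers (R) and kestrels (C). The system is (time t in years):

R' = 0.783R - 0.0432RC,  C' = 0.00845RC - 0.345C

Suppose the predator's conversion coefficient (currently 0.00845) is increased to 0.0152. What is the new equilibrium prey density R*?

At the interior fixed point, setting dC/dt = 0 with C > 0 fixes R* = (predator death rate)/(RC coefficient) — independent of the other coefficients.
With the change, R* = 0.345/0.0152 = 22.7; it falls from 40.8.

R* ≈ 22.7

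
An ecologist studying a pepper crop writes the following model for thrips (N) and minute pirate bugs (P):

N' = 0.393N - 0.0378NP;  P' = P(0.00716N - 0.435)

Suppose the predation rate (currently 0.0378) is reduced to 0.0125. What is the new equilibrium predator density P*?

P* ≈ 31.4

At the interior fixed point, setting dN/dt = 0 with N > 0 fixes P* = (prey growth rate)/(NP coefficient) — independent of the other coefficients.
With the change, P* = 0.393/0.0125 = 31.4; it rises from 10.4.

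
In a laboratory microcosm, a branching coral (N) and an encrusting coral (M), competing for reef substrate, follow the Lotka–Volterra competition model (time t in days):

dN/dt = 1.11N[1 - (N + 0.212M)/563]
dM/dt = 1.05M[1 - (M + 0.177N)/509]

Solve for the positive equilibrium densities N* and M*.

N* ≈ 473, M* ≈ 425

Setting both brackets to zero gives the nullclines N + 0.212M = 563 and 0.177N + M = 509.
Substituting M = 509 - 0.177N into the first: N(1 - 0.212·0.177) = 563 - 0.212·509.
So N* = 455/0.962 = 473, and then M* = 509 - 0.177·473 = 425.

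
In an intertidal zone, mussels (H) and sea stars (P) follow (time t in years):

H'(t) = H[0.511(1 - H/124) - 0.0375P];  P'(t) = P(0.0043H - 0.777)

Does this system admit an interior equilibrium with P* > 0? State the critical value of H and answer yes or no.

Threshold H = 181; K < 181, so no, the predator goes extinct.

The predator equation gives dP/dt > 0 only when H > 0.777/0.0043 = 181.
Without the predator, H → K = 124. Since 124 < 181, the predator cannot invade.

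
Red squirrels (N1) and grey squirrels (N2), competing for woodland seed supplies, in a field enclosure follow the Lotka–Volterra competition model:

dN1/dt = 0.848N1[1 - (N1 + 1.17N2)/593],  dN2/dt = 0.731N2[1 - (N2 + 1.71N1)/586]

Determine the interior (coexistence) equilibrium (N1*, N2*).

N1* ≈ 92.6, N2* ≈ 428

Setting both brackets to zero gives the nullclines N1 + 1.17N2 = 593 and 1.71N1 + N2 = 586.
Substituting N2 = 586 - 1.71N1 into the first: N1(1 - 1.17·1.71) = 593 - 1.17·586.
So N1* = -92.6/-1 = 92.6, and then N2* = 586 - 1.71·92.6 = 428.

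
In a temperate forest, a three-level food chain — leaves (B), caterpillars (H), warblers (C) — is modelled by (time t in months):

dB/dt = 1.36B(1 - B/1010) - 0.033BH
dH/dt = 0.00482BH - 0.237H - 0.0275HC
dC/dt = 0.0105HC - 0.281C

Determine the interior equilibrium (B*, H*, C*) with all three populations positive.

From dC/dt = 0: 0.0105H* = 0.281, so H* = 26.8.
From dB/dt = 0: 1.36(1 - B*/1010) = 0.033·26.8, giving B* = 1010·(1 - 0.649) = 354.
From dH/dt = 0: 0.00482·354 - 0.237 = 0.0275C*, so C* = 1.47/0.0275 = 53.5.

B* ≈ 354, H* ≈ 26.8, C* ≈ 53.5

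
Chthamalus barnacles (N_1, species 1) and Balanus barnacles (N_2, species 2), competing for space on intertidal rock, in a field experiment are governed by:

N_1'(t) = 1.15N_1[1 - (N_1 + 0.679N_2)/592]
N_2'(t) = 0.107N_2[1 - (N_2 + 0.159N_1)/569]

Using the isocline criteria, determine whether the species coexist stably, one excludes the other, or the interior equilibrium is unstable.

stable coexistence

Compare the nullcline intercepts: K1/α12 = 592/0.679 = 872 > K2 = 569; K2/α21 = 569/0.159 = 3580 > K1 = 592.
Since both inequalities hold, each species can invade when rare, so the interior equilibrium is stable.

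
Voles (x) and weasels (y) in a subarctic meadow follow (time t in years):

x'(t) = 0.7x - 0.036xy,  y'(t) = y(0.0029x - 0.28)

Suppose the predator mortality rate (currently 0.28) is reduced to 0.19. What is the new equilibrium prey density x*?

x* ≈ 65.5

At the interior fixed point, setting dy/dt = 0 with y > 0 fixes x* = (predator death rate)/(xy coefficient) — independent of the other coefficients.
With the change, x* = 0.19/0.0029 = 65.5; it falls from 96.6.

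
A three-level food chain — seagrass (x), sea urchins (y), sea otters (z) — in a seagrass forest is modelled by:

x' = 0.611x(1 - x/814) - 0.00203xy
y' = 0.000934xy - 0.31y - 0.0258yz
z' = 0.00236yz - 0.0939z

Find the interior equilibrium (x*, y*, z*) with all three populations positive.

From dz/dt = 0: 0.00236y* = 0.0939, so y* = 39.8.
From dx/dt = 0: 0.611(1 - x*/814) = 0.00203·39.8, giving x* = 814·(1 - 0.132) = 706.
From dy/dt = 0: 0.000934·706 - 0.31 = 0.0258z*, so z* = 0.35/0.0258 = 13.6.

x* ≈ 706, y* ≈ 39.8, z* ≈ 13.6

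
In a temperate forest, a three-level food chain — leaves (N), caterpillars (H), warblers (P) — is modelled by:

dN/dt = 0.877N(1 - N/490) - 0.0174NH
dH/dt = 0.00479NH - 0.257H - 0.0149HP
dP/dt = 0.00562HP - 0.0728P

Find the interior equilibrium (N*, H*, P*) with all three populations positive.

From dP/dt = 0: 0.00562H* = 0.0728, so H* = 13.
From dN/dt = 0: 0.877(1 - N*/490) = 0.0174·13, giving N* = 490·(1 - 0.257) = 364.
From dH/dt = 0: 0.00479·364 - 0.257 = 0.0149P*, so P* = 1.49/0.0149 = 99.8.

N* ≈ 364, H* ≈ 13, P* ≈ 99.8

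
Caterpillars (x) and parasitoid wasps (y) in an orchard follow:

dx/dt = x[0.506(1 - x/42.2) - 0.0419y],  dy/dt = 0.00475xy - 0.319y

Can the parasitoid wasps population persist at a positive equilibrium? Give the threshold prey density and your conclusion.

Threshold x = 67.2; K < 67.2, so no, the predator goes extinct.

The predator equation gives dy/dt > 0 only when x > 0.319/0.00475 = 67.2.
Without the predator, x → K = 42.2. Since 42.2 < 67.2, the predator cannot invade.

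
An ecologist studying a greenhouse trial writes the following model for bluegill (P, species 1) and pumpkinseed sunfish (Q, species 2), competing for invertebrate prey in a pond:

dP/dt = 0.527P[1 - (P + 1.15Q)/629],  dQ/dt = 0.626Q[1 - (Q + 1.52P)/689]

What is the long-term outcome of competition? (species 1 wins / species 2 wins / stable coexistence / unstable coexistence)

unstable coexistence (outcome depends on initial conditions)

Compare the nullcline intercepts: K1/α12 = 629/1.15 = 547 < K2 = 689; K2/α21 = 689/1.52 = 453 < K1 = 629.
Since both are reversed, neither can invade when rare; the interior point is a saddle.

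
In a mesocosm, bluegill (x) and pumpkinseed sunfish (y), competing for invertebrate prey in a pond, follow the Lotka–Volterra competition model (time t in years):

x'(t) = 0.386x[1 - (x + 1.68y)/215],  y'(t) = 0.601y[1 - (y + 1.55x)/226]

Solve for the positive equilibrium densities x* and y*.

Setting both brackets to zero gives the nullclines x + 1.68y = 215 and 1.55x + y = 226.
Substituting y = 226 - 1.55x into the first: x(1 - 1.68·1.55) = 215 - 1.68·226.
So x* = -165/-1.6 = 103, and then y* = 226 - 1.55·103 = 66.9.

x* ≈ 103, y* ≈ 66.9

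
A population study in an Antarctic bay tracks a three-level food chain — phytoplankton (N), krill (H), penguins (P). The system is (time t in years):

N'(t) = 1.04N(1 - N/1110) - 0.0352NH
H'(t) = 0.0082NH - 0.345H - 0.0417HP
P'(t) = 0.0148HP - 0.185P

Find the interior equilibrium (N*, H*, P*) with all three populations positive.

N* ≈ 640, H* ≈ 12.5, P* ≈ 118

From dP/dt = 0: 0.0148H* = 0.185, so H* = 12.5.
From dN/dt = 0: 1.04(1 - N*/1110) = 0.0352·12.5, giving N* = 1110·(1 - 0.423) = 640.
From dH/dt = 0: 0.0082·640 - 0.345 = 0.0417P*, so P* = 4.91/0.0417 = 118.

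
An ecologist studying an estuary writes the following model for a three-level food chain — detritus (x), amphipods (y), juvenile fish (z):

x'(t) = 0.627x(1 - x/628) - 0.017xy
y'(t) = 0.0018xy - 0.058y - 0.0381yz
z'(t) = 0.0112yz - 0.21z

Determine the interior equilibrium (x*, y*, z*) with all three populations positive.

From dz/dt = 0: 0.0112y* = 0.21, so y* = 18.8.
From dx/dt = 0: 0.627(1 - x*/628) = 0.017·18.8, giving x* = 628·(1 - 0.508) = 309.
From dy/dt = 0: 0.0018·309 - 0.058 = 0.0381z*, so z* = 0.498/0.0381 = 13.1.

x* ≈ 309, y* ≈ 18.8, z* ≈ 13.1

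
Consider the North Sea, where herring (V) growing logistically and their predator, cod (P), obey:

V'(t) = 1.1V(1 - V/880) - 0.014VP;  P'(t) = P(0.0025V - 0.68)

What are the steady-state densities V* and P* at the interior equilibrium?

V* ≈ 272, P* ≈ 54.3

From dP/dt = 0 with P > 0: 0.0025V* = 0.68, so V* = 272.
Substitute into dV/dt = 0: 1.1(1 - 272/880) = 0.014P*.
The bracket is 0.691, giving P* = 0.76/0.014 = 54.3.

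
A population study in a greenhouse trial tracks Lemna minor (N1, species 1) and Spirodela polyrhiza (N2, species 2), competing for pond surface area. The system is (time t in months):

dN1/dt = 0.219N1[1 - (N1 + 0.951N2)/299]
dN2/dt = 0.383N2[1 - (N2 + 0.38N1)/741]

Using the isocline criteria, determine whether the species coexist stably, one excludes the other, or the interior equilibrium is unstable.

Compare the nullcline intercepts: K1/α12 = 299/0.951 = 314 < K2 = 741; K2/α21 = 741/0.38 = 1950 > K1 = 299.
Since the inequalities point opposite ways, species 2 can invade but species 1 cannot.

species 2 excludes species 1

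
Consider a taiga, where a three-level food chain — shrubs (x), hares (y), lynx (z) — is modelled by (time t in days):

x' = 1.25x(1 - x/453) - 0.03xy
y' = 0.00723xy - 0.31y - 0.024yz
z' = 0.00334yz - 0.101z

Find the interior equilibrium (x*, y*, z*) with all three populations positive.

From dz/dt = 0: 0.00334y* = 0.101, so y* = 30.2.
From dx/dt = 0: 1.25(1 - x*/453) = 0.03·30.2, giving x* = 453·(1 - 0.726) = 124.
From dy/dt = 0: 0.00723·124 - 0.31 = 0.024z*, so z* = 0.588/0.024 = 24.5.

x* ≈ 124, y* ≈ 30.2, z* ≈ 24.5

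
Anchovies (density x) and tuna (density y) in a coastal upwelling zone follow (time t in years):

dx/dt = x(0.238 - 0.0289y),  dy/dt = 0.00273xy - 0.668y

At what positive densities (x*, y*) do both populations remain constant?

x* ≈ 245, y* ≈ 8.24

Set dy/dt = 0 with y > 0: 0.00273x - 0.668 = 0, so x* = 0.668/0.00273 = 245.
Set dx/dt = 0 with x > 0: 0.238 - 0.0289y = 0, so y* = 0.238/0.0289 = 8.24.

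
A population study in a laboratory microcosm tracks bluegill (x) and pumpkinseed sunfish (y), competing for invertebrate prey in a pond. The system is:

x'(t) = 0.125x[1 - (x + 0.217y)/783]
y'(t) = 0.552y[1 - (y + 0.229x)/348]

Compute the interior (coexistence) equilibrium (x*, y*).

x* ≈ 744, y* ≈ 178

Setting both brackets to zero gives the nullclines x + 0.217y = 783 and 0.229x + y = 348.
Substituting y = 348 - 0.229x into the first: x(1 - 0.217·0.229) = 783 - 0.217·348.
So x* = 707/0.95 = 744, and then y* = 348 - 0.229·744 = 178.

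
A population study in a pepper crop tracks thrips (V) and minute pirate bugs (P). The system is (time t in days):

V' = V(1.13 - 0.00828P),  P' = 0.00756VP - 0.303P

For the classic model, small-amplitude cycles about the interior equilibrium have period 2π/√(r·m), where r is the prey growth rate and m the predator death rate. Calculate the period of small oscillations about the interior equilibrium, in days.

Here r = 1.13 and m = 0.303, so r·m = 0.342.
ω = √0.342 = 0.585 per day, hence T = 2π/ω ≈ 10.7 days.

T ≈ 10.7 days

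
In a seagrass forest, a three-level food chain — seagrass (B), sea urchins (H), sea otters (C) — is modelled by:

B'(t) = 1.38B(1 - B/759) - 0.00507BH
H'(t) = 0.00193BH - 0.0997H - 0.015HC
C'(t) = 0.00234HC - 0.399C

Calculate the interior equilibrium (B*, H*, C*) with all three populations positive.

From dC/dt = 0: 0.00234H* = 0.399, so H* = 171.
From dB/dt = 0: 1.38(1 - B*/759) = 0.00507·171, giving B* = 759·(1 - 0.626) = 284.
From dH/dt = 0: 0.00193·284 - 0.0997 = 0.015C*, so C* = 0.448/0.015 = 29.8.

B* ≈ 284, H* ≈ 171, C* ≈ 29.8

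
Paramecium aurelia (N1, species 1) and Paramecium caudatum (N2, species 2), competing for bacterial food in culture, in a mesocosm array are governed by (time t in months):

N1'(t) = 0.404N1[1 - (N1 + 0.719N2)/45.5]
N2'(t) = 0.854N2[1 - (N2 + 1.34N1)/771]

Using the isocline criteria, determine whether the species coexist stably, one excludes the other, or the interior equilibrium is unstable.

species 2 excludes species 1

Compare the nullcline intercepts: K1/α12 = 45.5/0.719 = 63.3 < K2 = 771; K2/α21 = 771/1.34 = 575 > K1 = 45.5.
Since the inequalities point opposite ways, species 2 can invade but species 1 cannot.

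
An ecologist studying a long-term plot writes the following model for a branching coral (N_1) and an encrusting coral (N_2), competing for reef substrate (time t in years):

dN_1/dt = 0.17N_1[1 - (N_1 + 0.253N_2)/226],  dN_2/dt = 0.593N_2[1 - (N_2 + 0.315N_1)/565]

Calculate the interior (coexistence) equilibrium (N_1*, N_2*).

Setting both brackets to zero gives the nullclines N_1 + 0.253N_2 = 226 and 0.315N_1 + N_2 = 565.
Substituting N_2 = 565 - 0.315N_1 into the first: N_1(1 - 0.253·0.315) = 226 - 0.253·565.
So N_1* = 83.1/0.92 = 90.2, and then N_2* = 565 - 0.315·90.2 = 537.

N_1* ≈ 90.2, N_2* ≈ 537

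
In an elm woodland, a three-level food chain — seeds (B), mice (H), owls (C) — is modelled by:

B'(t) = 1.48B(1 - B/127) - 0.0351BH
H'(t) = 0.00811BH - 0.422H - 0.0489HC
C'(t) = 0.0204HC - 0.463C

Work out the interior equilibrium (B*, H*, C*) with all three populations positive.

B* ≈ 58.6, H* ≈ 22.7, C* ≈ 1.1

From dC/dt = 0: 0.0204H* = 0.463, so H* = 22.7.
From dB/dt = 0: 1.48(1 - B*/127) = 0.0351·22.7, giving B* = 127·(1 - 0.538) = 58.6.
From dH/dt = 0: 0.00811·58.6 - 0.422 = 0.0489C*, so C* = 0.0536/0.0489 = 1.1.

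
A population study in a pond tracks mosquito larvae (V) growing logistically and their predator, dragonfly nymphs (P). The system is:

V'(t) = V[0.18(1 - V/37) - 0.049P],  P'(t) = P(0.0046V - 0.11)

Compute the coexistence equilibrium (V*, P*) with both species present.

From dP/dt = 0 with P > 0: 0.0046V* = 0.11, so V* = 23.9.
Substitute into dV/dt = 0: 0.18(1 - 23.9/37) = 0.049P*.
The bracket is 0.354, giving P* = 0.0637/0.049 = 1.3.

V* ≈ 23.9, P* ≈ 1.3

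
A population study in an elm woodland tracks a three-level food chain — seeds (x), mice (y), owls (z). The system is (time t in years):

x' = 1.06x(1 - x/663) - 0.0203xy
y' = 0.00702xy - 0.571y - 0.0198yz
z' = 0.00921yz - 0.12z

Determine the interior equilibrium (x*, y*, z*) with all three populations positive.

x* ≈ 498, y* ≈ 13, z* ≈ 148

From dz/dt = 0: 0.00921y* = 0.12, so y* = 13.
From dx/dt = 0: 1.06(1 - x*/663) = 0.0203·13, giving x* = 663·(1 - 0.25) = 498.
From dy/dt = 0: 0.00702·498 - 0.571 = 0.0198z*, so z* = 2.92/0.0198 = 148.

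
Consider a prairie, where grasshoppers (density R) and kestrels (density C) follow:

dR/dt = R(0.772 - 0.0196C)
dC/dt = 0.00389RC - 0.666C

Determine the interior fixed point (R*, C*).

Set dC/dt = 0 with C > 0: 0.00389R - 0.666 = 0, so R* = 0.666/0.00389 = 171.
Set dR/dt = 0 with R > 0: 0.772 - 0.0196C = 0, so C* = 0.772/0.0196 = 39.4.

R* ≈ 171, C* ≈ 39.4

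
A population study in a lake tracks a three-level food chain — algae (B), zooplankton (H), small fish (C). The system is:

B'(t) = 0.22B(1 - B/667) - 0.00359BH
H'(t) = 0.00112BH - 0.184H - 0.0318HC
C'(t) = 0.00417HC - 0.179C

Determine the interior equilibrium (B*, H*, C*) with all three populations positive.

B* ≈ 200, H* ≈ 42.9, C* ≈ 1.25

From dC/dt = 0: 0.00417H* = 0.179, so H* = 42.9.
From dB/dt = 0: 0.22(1 - B*/667) = 0.00359·42.9, giving B* = 667·(1 - 0.7) = 200.
From dH/dt = 0: 0.00112·200 - 0.184 = 0.0318C*, so C* = 0.0398/0.0318 = 1.25.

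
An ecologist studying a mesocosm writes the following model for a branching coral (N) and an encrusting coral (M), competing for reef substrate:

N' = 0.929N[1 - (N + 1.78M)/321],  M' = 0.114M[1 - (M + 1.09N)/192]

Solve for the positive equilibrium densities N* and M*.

N* ≈ 22.1, M* ≈ 168

Setting both brackets to zero gives the nullclines N + 1.78M = 321 and 1.09N + M = 192.
Substituting M = 192 - 1.09N into the first: N(1 - 1.78·1.09) = 321 - 1.78·192.
So N* = -20.8/-0.94 = 22.1, and then M* = 192 - 1.09·22.1 = 168.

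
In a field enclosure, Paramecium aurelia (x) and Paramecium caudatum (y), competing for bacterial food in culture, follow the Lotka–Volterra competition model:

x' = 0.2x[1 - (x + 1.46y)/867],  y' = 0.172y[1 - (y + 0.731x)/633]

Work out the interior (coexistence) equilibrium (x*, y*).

x* ≈ 850, y* ≈ 11.6

Setting both brackets to zero gives the nullclines x + 1.46y = 867 and 0.731x + y = 633.
Substituting y = 633 - 0.731x into the first: x(1 - 1.46·0.731) = 867 - 1.46·633.
So x* = -57.2/-0.0673 = 850, and then y* = 633 - 0.731·850 = 11.6.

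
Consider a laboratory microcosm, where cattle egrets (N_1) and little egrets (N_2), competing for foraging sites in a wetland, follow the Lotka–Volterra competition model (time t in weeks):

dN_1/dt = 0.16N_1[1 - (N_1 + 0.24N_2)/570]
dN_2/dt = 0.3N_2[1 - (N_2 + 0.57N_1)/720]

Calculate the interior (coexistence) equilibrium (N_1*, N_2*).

Setting both brackets to zero gives the nullclines N_1 + 0.24N_2 = 570 and 0.57N_1 + N_2 = 720.
Substituting N_2 = 720 - 0.57N_1 into the first: N_1(1 - 0.24·0.57) = 570 - 0.24·720.
So N_1* = 397/0.863 = 460, and then N_2* = 720 - 0.57·460 = 458.

N_1* ≈ 460, N_2* ≈ 458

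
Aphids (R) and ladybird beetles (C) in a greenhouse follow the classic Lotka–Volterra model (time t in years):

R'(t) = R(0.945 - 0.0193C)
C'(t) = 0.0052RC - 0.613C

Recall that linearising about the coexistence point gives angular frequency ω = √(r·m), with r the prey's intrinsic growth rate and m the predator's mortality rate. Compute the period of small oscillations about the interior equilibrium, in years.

T ≈ 8.26 years

Here r = 0.945 and m = 0.613, so r·m = 0.579.
ω = √0.579 = 0.761 per year, hence T = 2π/ω ≈ 8.26 years.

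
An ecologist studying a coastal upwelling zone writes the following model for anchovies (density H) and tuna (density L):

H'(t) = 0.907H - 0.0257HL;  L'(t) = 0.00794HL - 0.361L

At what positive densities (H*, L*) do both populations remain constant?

Set dL/dt = 0 with L > 0: 0.00794H - 0.361 = 0, so H* = 0.361/0.00794 = 45.5.
Set dH/dt = 0 with H > 0: 0.907 - 0.0257L = 0, so L* = 0.907/0.0257 = 35.3.

H* ≈ 45.5, L* ≈ 35.3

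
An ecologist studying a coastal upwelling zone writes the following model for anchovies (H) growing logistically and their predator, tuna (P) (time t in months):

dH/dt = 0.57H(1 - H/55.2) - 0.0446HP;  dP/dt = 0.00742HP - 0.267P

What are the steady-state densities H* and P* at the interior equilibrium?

From dP/dt = 0 with P > 0: 0.00742H* = 0.267, so H* = 36.
Substitute into dH/dt = 0: 0.57(1 - 36/55.2) = 0.0446P*.
The bracket is 0.348, giving P* = 0.198/0.0446 = 4.45.

H* ≈ 36, P* ≈ 4.45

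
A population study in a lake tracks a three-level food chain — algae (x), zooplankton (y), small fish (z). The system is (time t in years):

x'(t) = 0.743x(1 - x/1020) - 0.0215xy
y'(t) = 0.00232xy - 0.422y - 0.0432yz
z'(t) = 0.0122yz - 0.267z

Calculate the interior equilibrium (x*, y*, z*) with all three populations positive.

x* ≈ 374, y* ≈ 21.9, z* ≈ 10.3

From dz/dt = 0: 0.0122y* = 0.267, so y* = 21.9.
From dx/dt = 0: 0.743(1 - x*/1020) = 0.0215·21.9, giving x* = 1020·(1 - 0.633) = 374.
From dy/dt = 0: 0.00232·374 - 0.422 = 0.0432z*, so z* = 0.446/0.0432 = 10.3.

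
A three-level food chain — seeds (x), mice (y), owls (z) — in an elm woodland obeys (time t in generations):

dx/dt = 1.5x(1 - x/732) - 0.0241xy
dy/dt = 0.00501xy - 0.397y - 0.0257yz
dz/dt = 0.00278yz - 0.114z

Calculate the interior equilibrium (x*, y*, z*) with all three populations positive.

x* ≈ 250, y* ≈ 41, z* ≈ 33.2

From dz/dt = 0: 0.00278y* = 0.114, so y* = 41.
From dx/dt = 0: 1.5(1 - x*/732) = 0.0241·41, giving x* = 732·(1 - 0.659) = 250.
From dy/dt = 0: 0.00501·250 - 0.397 = 0.0257z*, so z* = 0.854/0.0257 = 33.2.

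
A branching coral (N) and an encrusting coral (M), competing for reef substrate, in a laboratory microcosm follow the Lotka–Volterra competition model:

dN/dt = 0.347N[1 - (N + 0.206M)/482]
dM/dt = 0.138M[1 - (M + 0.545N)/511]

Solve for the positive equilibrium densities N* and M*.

Setting both brackets to zero gives the nullclines N + 0.206M = 482 and 0.545N + M = 511.
Substituting M = 511 - 0.545N into the first: N(1 - 0.206·0.545) = 482 - 0.206·511.
So N* = 377/0.888 = 424, and then M* = 511 - 0.545·424 = 280.

N* ≈ 424, M* ≈ 280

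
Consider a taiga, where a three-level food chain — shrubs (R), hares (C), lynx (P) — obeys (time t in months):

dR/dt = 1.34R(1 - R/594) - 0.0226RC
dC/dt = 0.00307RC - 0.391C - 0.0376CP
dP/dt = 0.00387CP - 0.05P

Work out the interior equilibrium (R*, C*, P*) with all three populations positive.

R* ≈ 465, C* ≈ 12.9, P* ≈ 27.5

From dP/dt = 0: 0.00387C* = 0.05, so C* = 12.9.
From dR/dt = 0: 1.34(1 - R*/594) = 0.0226·12.9, giving R* = 594·(1 - 0.218) = 465.
From dC/dt = 0: 0.00307·465 - 0.391 = 0.0376P*, so P* = 1.04/0.0376 = 27.5.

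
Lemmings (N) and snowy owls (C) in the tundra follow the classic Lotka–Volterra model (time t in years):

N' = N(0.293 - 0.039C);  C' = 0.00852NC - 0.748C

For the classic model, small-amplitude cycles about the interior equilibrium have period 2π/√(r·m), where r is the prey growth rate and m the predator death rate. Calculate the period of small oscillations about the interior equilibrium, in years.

Here r = 0.293 and m = 0.748, so r·m = 0.219.
ω = √0.219 = 0.468 per year, hence T = 2π/ω ≈ 13.4 years.

T ≈ 13.4 years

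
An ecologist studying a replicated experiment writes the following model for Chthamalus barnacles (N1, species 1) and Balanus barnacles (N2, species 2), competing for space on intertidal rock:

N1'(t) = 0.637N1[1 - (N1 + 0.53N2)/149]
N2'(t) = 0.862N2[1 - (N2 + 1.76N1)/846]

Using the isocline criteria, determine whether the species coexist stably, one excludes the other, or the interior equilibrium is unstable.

species 2 excludes species 1

Compare the nullcline intercepts: K1/α12 = 149/0.53 = 281 < K2 = 846; K2/α21 = 846/1.76 = 481 > K1 = 149.
Since the inequalities point opposite ways, species 2 can invade but species 1 cannot.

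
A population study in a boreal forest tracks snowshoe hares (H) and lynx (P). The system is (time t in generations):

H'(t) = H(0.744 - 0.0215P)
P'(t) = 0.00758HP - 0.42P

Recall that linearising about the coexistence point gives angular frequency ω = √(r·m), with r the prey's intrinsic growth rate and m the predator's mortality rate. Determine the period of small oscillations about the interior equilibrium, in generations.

Here r = 0.744 and m = 0.42, so r·m = 0.312.
ω = √0.312 = 0.559 per generation, hence T = 2π/ω ≈ 11.2 generations.

T ≈ 11.2 generations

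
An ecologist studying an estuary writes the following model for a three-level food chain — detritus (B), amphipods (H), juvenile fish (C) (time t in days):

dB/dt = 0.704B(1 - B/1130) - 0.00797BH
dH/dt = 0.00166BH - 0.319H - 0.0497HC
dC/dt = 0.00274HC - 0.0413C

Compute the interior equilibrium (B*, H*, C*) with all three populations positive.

From dC/dt = 0: 0.00274H* = 0.0413, so H* = 15.1.
From dB/dt = 0: 0.704(1 - B*/1130) = 0.00797·15.1, giving B* = 1130·(1 - 0.171) = 937.
From dH/dt = 0: 0.00166·937 - 0.319 = 0.0497C*, so C* = 1.24/0.0497 = 24.9.

B* ≈ 937, H* ≈ 15.1, C* ≈ 24.9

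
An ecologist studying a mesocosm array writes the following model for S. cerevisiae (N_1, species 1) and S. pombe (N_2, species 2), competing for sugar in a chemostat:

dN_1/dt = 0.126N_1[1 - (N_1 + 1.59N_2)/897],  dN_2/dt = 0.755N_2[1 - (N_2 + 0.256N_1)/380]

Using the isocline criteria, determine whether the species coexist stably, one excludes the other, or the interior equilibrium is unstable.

stable coexistence

Compare the nullcline intercepts: K1/α12 = 897/1.59 = 564 > K2 = 380; K2/α21 = 380/0.256 = 1480 > K1 = 897.
Since both inequalities hold, each species can invade when rare, so the interior equilibrium is stable.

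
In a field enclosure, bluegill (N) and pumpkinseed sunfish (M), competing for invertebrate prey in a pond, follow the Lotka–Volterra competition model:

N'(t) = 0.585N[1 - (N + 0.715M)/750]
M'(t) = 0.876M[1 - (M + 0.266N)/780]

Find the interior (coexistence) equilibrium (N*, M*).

N* ≈ 237, M* ≈ 717

Setting both brackets to zero gives the nullclines N + 0.715M = 750 and 0.266N + M = 780.
Substituting M = 780 - 0.266N into the first: N(1 - 0.715·0.266) = 750 - 0.715·780.
So N* = 192/0.81 = 237, and then M* = 780 - 0.266·237 = 717.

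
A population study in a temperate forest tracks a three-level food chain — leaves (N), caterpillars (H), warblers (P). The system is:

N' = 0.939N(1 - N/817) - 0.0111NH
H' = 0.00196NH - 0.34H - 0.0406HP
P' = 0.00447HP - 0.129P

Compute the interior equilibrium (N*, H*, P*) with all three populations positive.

From dP/dt = 0: 0.00447H* = 0.129, so H* = 28.9.
From dN/dt = 0: 0.939(1 - N*/817) = 0.0111·28.9, giving N* = 817·(1 - 0.341) = 538.
From dH/dt = 0: 0.00196·538 - 0.34 = 0.0406P*, so P* = 0.715/0.0406 = 17.6.

N* ≈ 538, H* ≈ 28.9, P* ≈ 17.6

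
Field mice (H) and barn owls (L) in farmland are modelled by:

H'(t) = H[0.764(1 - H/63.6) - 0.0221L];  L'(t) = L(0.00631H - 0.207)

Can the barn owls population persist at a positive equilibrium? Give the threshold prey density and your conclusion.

The predator equation gives dL/dt > 0 only when H > 0.207/0.00631 = 32.8.
Without the predator, H → K = 63.6. Since 63.6 > 32.8, the predator can invade and persist.

Threshold H = 32.8; K > 32.8, so yes, the predator persists.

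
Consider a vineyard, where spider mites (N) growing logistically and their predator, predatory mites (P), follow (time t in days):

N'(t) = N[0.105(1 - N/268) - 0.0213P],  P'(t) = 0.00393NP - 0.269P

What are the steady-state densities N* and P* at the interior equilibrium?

From dP/dt = 0 with P > 0: 0.00393N* = 0.269, so N* = 68.4.
Substitute into dN/dt = 0: 0.105(1 - 68.4/268) = 0.0213P*.
The bracket is 0.745, giving P* = 0.0782/0.0213 = 3.67.

N* ≈ 68.4, P* ≈ 3.67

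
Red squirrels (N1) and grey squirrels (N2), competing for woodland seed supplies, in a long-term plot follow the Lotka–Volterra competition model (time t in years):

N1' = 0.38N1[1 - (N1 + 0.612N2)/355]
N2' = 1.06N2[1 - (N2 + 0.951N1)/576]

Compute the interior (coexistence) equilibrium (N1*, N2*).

N1* ≈ 5.95, N2* ≈ 570

Setting both brackets to zero gives the nullclines N1 + 0.612N2 = 355 and 0.951N1 + N2 = 576.
Substituting N2 = 576 - 0.951N1 into the first: N1(1 - 0.612·0.951) = 355 - 0.612·576.
So N1* = 2.49/0.418 = 5.95, and then N2* = 576 - 0.951·5.95 = 570.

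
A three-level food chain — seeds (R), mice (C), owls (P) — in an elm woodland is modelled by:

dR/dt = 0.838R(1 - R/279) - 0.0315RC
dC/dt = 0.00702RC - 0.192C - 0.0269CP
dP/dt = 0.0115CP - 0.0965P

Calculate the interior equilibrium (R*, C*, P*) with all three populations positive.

From dP/dt = 0: 0.0115C* = 0.0965, so C* = 8.39.
From dR/dt = 0: 0.838(1 - R*/279) = 0.0315·8.39, giving R* = 279·(1 - 0.315) = 191.
From dC/dt = 0: 0.00702·191 - 0.192 = 0.0269P*, so P* = 1.15/0.0269 = 42.7.

R* ≈ 191, C* ≈ 8.39, P* ≈ 42.7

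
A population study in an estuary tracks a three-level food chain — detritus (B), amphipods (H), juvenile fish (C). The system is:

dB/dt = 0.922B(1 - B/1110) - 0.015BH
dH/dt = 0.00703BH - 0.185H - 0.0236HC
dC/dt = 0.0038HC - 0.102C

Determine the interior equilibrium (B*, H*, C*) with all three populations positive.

From dC/dt = 0: 0.0038H* = 0.102, so H* = 26.8.
From dB/dt = 0: 0.922(1 - B*/1110) = 0.015·26.8, giving B* = 1110·(1 - 0.437) = 625.
From dH/dt = 0: 0.00703·625 - 0.185 = 0.0236C*, so C* = 4.21/0.0236 = 178.

B* ≈ 625, H* ≈ 26.8, C* ≈ 178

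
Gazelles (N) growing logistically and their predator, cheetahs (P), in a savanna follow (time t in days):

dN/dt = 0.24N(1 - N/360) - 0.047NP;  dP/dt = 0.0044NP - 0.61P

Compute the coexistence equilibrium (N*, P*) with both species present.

From dP/dt = 0 with P > 0: 0.0044N* = 0.61, so N* = 139.
Substitute into dN/dt = 0: 0.24(1 - 139/360) = 0.047P*.
The bracket is 0.615, giving P* = 0.148/0.047 = 3.14.

N* ≈ 139, P* ≈ 3.14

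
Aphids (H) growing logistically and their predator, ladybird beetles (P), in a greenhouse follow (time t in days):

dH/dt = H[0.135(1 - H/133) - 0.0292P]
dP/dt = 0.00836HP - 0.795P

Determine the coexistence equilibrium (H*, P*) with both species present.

H* ≈ 95.1, P* ≈ 1.32

From dP/dt = 0 with P > 0: 0.00836H* = 0.795, so H* = 95.1.
Substitute into dH/dt = 0: 0.135(1 - 95.1/133) = 0.0292P*.
The bracket is 0.285, giving P* = 0.0385/0.0292 = 1.32.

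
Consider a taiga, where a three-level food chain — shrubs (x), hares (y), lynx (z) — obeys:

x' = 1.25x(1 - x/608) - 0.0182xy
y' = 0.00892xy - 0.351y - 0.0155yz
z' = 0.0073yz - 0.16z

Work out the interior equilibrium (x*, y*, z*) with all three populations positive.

x* ≈ 414, y* ≈ 21.9, z* ≈ 216

From dz/dt = 0: 0.0073y* = 0.16, so y* = 21.9.
From dx/dt = 0: 1.25(1 - x*/608) = 0.0182·21.9, giving x* = 608·(1 - 0.319) = 414.
From dy/dt = 0: 0.00892·414 - 0.351 = 0.0155z*, so z* = 3.34/0.0155 = 216.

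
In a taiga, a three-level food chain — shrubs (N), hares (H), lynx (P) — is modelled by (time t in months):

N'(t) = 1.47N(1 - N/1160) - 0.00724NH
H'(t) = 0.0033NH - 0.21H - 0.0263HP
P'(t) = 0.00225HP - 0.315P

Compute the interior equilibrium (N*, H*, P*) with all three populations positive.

From dP/dt = 0: 0.00225H* = 0.315, so H* = 140.
From dN/dt = 0: 1.47(1 - N*/1160) = 0.00724·140, giving N* = 1160·(1 - 0.69) = 360.
From dH/dt = 0: 0.0033·360 - 0.21 = 0.0263P*, so P* = 0.979/0.0263 = 37.2.

N* ≈ 360, H* ≈ 140, P* ≈ 37.2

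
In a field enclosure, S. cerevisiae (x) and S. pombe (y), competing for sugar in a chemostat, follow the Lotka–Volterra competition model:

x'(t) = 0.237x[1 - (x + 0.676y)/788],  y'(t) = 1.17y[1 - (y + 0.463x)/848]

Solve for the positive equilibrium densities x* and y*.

Setting both brackets to zero gives the nullclines x + 0.676y = 788 and 0.463x + y = 848.
Substituting y = 848 - 0.463x into the first: x(1 - 0.676·0.463) = 788 - 0.676·848.
So x* = 215/0.687 = 313, and then y* = 848 - 0.463·313 = 703.

x* ≈ 313, y* ≈ 703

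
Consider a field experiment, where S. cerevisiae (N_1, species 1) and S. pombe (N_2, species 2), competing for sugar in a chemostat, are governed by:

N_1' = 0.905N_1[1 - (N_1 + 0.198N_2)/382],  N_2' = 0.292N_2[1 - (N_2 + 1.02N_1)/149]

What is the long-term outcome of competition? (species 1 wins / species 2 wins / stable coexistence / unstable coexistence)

species 1 excludes species 2

Compare the nullcline intercepts: K1/α12 = 382/0.198 = 1930 > K2 = 149; K2/α21 = 149/1.02 = 146 < K1 = 382.
Since the inequalities point opposite ways, species 1 can invade but species 2 cannot.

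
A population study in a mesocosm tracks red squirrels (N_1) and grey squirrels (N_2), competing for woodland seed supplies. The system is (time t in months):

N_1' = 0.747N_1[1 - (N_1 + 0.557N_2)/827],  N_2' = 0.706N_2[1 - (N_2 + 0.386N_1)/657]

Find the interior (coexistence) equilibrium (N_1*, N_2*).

N_1* ≈ 587, N_2* ≈ 430

Setting both brackets to zero gives the nullclines N_1 + 0.557N_2 = 827 and 0.386N_1 + N_2 = 657.
Substituting N_2 = 657 - 0.386N_1 into the first: N_1(1 - 0.557·0.386) = 827 - 0.557·657.
So N_1* = 461/0.785 = 587, and then N_2* = 657 - 0.386·587 = 430.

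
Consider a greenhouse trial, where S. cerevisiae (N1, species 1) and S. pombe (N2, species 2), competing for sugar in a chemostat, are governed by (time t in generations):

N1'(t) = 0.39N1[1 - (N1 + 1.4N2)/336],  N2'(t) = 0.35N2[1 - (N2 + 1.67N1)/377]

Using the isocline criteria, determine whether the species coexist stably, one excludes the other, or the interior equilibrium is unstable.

Compare the nullcline intercepts: K1/α12 = 336/1.4 = 240 < K2 = 377; K2/α21 = 377/1.67 = 226 < K1 = 336.
Since both are reversed, neither can invade when rare; the interior point is a saddle.

unstable coexistence (outcome depends on initial conditions)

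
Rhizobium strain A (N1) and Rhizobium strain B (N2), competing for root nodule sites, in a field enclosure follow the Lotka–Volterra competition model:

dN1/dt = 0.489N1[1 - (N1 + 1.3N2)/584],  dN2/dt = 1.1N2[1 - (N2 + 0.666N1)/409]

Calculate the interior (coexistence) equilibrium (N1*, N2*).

N1* ≈ 390, N2* ≈ 149

Setting both brackets to zero gives the nullclines N1 + 1.3N2 = 584 and 0.666N1 + N2 = 409.
Substituting N2 = 409 - 0.666N1 into the first: N1(1 - 1.3·0.666) = 584 - 1.3·409.
So N1* = 52.3/0.134 = 390, and then N2* = 409 - 0.666·390 = 149.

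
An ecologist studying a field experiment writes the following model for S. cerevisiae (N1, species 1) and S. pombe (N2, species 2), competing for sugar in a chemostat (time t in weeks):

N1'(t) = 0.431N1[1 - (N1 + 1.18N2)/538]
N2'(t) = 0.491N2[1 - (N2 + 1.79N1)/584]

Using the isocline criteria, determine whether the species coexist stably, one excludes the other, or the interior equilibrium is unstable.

unstable coexistence (outcome depends on initial conditions)

Compare the nullcline intercepts: K1/α12 = 538/1.18 = 456 < K2 = 584; K2/α21 = 584/1.79 = 326 < K1 = 538.
Since both are reversed, neither can invade when rare; the interior point is a saddle.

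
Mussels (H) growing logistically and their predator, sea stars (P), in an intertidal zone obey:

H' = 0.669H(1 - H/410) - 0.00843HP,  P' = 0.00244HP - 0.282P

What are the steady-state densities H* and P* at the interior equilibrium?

From dP/dt = 0 with P > 0: 0.00244H* = 0.282, so H* = 116.
Substitute into dH/dt = 0: 0.669(1 - 116/410) = 0.00843P*.
The bracket is 0.718, giving P* = 0.48/0.00843 = 57.

H* ≈ 116, P* ≈ 57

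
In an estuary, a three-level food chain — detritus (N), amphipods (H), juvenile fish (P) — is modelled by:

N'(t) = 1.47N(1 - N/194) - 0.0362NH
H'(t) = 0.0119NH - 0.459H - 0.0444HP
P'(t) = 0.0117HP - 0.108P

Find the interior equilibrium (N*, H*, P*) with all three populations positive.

N* ≈ 150, H* ≈ 9.23, P* ≈ 29.8

From dP/dt = 0: 0.0117H* = 0.108, so H* = 9.23.
From dN/dt = 0: 1.47(1 - N*/194) = 0.0362·9.23, giving N* = 194·(1 - 0.227) = 150.
From dH/dt = 0: 0.0119·150 - 0.459 = 0.0444P*, so P* = 1.32/0.0444 = 29.8.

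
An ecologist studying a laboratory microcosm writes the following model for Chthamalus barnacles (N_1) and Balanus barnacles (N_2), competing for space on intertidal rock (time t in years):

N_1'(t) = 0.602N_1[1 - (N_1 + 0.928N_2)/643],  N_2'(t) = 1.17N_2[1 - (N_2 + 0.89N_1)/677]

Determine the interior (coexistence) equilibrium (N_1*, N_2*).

Setting both brackets to zero gives the nullclines N_1 + 0.928N_2 = 643 and 0.89N_1 + N_2 = 677.
Substituting N_2 = 677 - 0.89N_1 into the first: N_1(1 - 0.928·0.89) = 643 - 0.928·677.
So N_1* = 14.7/0.174 = 84.7, and then N_2* = 677 - 0.89·84.7 = 602.

N_1* ≈ 84.7, N_2* ≈ 602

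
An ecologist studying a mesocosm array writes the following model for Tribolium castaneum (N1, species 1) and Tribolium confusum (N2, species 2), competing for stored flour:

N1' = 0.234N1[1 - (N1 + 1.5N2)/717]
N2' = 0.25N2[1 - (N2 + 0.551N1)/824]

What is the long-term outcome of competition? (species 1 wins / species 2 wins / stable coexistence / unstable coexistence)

Compare the nullcline intercepts: K1/α12 = 717/1.5 = 478 < K2 = 824; K2/α21 = 824/0.551 = 1500 > K1 = 717.
Since the inequalities point opposite ways, species 2 can invade but species 1 cannot.

species 2 excludes species 1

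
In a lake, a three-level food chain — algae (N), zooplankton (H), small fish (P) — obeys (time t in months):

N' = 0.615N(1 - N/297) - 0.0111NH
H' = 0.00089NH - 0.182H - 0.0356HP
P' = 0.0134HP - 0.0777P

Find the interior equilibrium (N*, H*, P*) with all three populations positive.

From dP/dt = 0: 0.0134H* = 0.0777, so H* = 5.8.
From dN/dt = 0: 0.615(1 - N*/297) = 0.0111·5.8, giving N* = 297·(1 - 0.105) = 266.
From dH/dt = 0: 0.00089·266 - 0.182 = 0.0356P*, so P* = 0.0547/0.0356 = 1.54.

N* ≈ 266, H* ≈ 5.8, P* ≈ 1.54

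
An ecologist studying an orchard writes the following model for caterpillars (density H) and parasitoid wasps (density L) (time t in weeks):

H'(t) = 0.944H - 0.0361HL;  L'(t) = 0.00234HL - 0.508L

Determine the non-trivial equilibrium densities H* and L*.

Set dL/dt = 0 with L > 0: 0.00234H - 0.508 = 0, so H* = 0.508/0.00234 = 217.
Set dH/dt = 0 with H > 0: 0.944 - 0.0361L = 0, so L* = 0.944/0.0361 = 26.1.

H* ≈ 217, L* ≈ 26.1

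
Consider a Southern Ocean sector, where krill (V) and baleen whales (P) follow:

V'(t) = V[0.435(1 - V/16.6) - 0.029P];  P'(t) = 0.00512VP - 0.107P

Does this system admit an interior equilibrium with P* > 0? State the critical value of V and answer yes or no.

Threshold V = 20.9; K < 20.9, so no, the predator goes extinct.

The predator equation gives dP/dt > 0 only when V > 0.107/0.00512 = 20.9.
Without the predator, V → K = 16.6. Since 16.6 < 20.9, the predator cannot invade.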